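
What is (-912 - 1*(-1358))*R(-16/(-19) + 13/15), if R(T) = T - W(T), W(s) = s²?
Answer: -43874804/81225 ≈ -540.16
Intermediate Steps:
R(T) = T - T²
(-912 - 1*(-1358))*R(-16/(-19) + 13/15) = (-912 - 1*(-1358))*((-16/(-19) + 13/15)*(1 - (-16/(-19) + 13/15))) = (-912 + 1358)*((-16*(-1/19) + 13*(1/15))*(1 - (-16*(-1/19) + 13*(1/15)))) = 446*((16/19 + 13/15)*(1 - (16/19 + 13/15))) = 446*(487*(1 - 1*487/285)/285) = 446*(487*(1 - 487/285)/285) = 446*((487/285)*(-202/285)) = 446*(-98374/81225) = -43874804/81225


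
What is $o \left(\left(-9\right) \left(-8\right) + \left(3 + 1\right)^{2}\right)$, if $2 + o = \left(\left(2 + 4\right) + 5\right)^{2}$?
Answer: $10472$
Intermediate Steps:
$o = 119$ ($o = -2 + \left(\left(2 + 4\right) + 5\right)^{2} = -2 + \left(6 + 5\right)^{2} = -2 + 11^{2} = -2 + 121 = 119$)
$o \left(\left(-9\right) \left(-8\right) + \left(3 + 1\right)^{2}\right) = 119 \left(\left(-9\right) \left(-8\right) + \left(3 + 1\right)^{2}\right) = 119 \left(72 + 4^{2}\right) = 119 \left(72 + 16\right) = 119 \cdot 88 = 10472$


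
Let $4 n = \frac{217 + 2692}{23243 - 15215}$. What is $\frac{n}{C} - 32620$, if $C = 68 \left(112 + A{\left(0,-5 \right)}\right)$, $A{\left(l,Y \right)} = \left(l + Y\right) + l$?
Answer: $- \frac{7621562266531}{233646912} \approx -32620.0$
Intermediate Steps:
$A{\left(l,Y \right)} = Y + 2 l$ ($A{\left(l,Y \right)} = \left(Y + l\right) + l = Y + 2 l$)
$n = \frac{2909}{32112}$ ($n = \frac{\left(217 + 2692\right) \frac{1}{23243 - 15215}}{4} = \frac{2909 \cdot \frac{1}{8028}}{4} = \frac{1}{4} \cdot \frac{2909}{8028} = \frac{2909}{32112} \approx 0.090589$)
$C = 7276$ ($C = 68 \left(112 + \left(-5 + 2 \cdot 0\right)\right) = 68 \left(112 + \left(-5 + 0\right)\right) = 68 \left(112 - 5\right) = 68 \cdot 107 = 7276$)
$\frac{n}{C} - 32620 = \frac{2909}{32112 \cdot 7276} - 32620 = \frac{2909}{32112} \cdot \frac{1}{7276} - 32620 = \frac{2909}{233646912} - 32620 = - \frac{7621562266531}{233646912}$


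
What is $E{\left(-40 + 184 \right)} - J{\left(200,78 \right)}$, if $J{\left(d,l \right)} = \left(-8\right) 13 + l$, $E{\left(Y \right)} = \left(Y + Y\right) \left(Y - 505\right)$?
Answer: $-103942$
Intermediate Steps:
$E{\left(Y \right)} = 2 Y \left(-505 + Y\right)$
$J{\left(d,l \right)} = -104 + l$
$E{\left(-40 + 184 \right)} - J{\left(200,78 \right)} = 2 \left(-40 + 184\right) \left(-505 + \left(-40 + 184\right)\right) - \left(-104 + 78\right) = 2 \cdot 144 \left(-505 + 144\right) - -26 = 2 \cdot 144 \left(-361\right) + 26 = -103968 + 26 = -103942$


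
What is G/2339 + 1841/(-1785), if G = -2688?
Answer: -1300597/596445 ≈ -2.1806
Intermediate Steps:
G/2339 + 1841/(-1785) = -2688/2339 + 1841/(-1785) = -2688*1/2339 + 1841*(-1/1785) = -2688/2339 - 263/255 = -1300597/596445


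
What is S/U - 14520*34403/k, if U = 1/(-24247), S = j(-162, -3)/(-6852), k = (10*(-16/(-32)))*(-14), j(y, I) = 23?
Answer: 342282928679/47964 ≈ 7.1362e+6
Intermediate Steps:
k = -70 (k = (10*(-16*(-1/32)))*(-14) = (10*(½))*(-14) = 5*(-14) = -70)
S = -23/6852 (S = 23/(-6852) = 23*(-1/6852) = -23/6852 ≈ -0.0033567)
U = -1/24247 ≈ -4.1242e-5
S/U - 14520*34403/k = -23/(6852*(-1/24247)) - 14520/((-70/34403)) = -23/6852*(-24247) - 14520/((-70*1/34403)) = 557681/6852 - 14520/(-70/34403) = 557681/6852 - 14520*(-34403/70) = 557681/6852 + 49953156/7 = 342282928679/47964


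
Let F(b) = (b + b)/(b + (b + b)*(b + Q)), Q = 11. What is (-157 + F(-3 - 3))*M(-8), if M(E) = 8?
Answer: -13800/11 ≈ -1254.5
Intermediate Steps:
F(b) = 2*b/(b + 2*b*(11 + b)) (F(b) = (b + b)/(b + (b + b)*(b + 11)) = (2*b)/(b + (2*b)*(11 + b)) = (2*b)/(b + 2*b*(11 + b)) = 2*b/(b + 2*b*(11 + b)))
(-157 + F(-3 - 3))*M(-8) = (-157 + 2/(23 + 2*(-3 - 3)))*8 = (-157 + 2/(23 + 2*(-6)))*8 = (-157 + 2/(23 - 12))*8 = (-157 + 2/11)*8 = -1725/11*8 = -13800/11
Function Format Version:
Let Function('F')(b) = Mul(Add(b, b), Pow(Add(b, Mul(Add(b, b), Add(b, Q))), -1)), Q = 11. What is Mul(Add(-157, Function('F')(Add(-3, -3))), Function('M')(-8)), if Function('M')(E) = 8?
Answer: Rational(-13800, 11) ≈ -1254.5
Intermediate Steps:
Function('F')(b) = Mul(2, b, Pow(Add(b, Mul(2, b, Add(11, b))), -1)) (Function('F')(b) = Mul(Add(b, b), Pow(Add(b, Mul(Add(b, b), Add(b, 11))), -1)) = Mul(Mul(2, b), Pow(Add(b, Mul(Mul(2, b), Add(11, b))), -1)) = Mul(Mul(2, b), Pow(Add(b, Mul(2, b, Add(11, b))), -1)) = Mul(2, b, Pow(Add(b, Mul(2, b, Add(11, b))), -1)))
Mul(Add(-157, Function('F')(Add(-3, -3))), Function('M')(-8)) = Mul(Add(-157, Mul(2, Pow(Add(23, Mul(2, Add(-3, -3))), -1))), 8) = Mul(Add(-157, Mul(2, Pow(Add(23, Mul(2, -6)), -1))), 8) = Mul(Add(-157, Mul(2, Pow(Add(23, -12), -1))), 8) = Mul(Add(-157, Mul(2, Pow(11, -1))), 8) = Mul(Add(-157, Mul(2, Rational(1, 11))), 8) = Mul(Add(-157, Rational(2, 11)), 8) = Mul(Rational(-1725, 11), 8) = Rational(-13800, 11)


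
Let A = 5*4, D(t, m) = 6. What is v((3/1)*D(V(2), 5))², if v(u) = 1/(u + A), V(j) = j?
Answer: 1/1444 ≈ 0.00069252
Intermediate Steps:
A = 20
v(u) = 1/(20 + u) (v(u) = 1/(u + 20) = 1/(20 + u))
v((3/1)*D(V(2), 5))² = (1/(20 + (3/1)*6))² = (1/(20 + (3*1)*6))² = (1/(20 + 3*6))² = (1/(20 + 18))² = (1/38)² = 1/1444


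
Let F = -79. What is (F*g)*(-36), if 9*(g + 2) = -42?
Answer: -18960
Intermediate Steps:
g = -20/3 (g = -2 + (⅑)*(-42) = -2 - 14/3 = -20/3 ≈ -6.6667)
(F*g)*(-36) = -79*(-20/3)*(-36) = (1580/3)*(-36) = -18960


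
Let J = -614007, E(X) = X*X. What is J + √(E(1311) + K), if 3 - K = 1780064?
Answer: -614007 + 2*I*√15335 ≈ -6.1401e+5 + 247.67*I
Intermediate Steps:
K = -1780061 (K = 3 - 1*1780064 = 3 - 1780064 = -1780061)
E(X) = X²
J + √(E(1311) + K) = -614007 + √(1311² - 1780061) = -614007 + √(1718721 - 1780061) = -614007 + √(-61340) = -614007 + 2*I*√15335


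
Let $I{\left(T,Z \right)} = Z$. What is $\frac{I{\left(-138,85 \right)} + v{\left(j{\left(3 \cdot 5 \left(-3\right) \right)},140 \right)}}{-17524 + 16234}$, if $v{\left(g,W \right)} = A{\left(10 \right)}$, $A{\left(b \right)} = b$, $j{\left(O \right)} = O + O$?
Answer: $- \frac{19}{258} \approx -0.073643$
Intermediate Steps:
$j{\left(O \right)} = 2 O$
$v{\left(g,W \right)} = 10$
$\frac{I{\left(-138,85 \right)} + v{\left(j{\left(3 \cdot 5 \left(-3\right) \right)},140 \right)}}{-17524 + 16234} = \frac{85 + 10}{-17524 + 16234} = \frac{95}{-1290} = 95 \left(- \frac{1}{1290}\right) = - \frac{19}{258}$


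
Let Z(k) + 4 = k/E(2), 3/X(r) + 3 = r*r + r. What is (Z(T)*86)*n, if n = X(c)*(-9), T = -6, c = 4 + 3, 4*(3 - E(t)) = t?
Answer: 74304/265 ≈ 280.39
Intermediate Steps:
E(t) = 3 - t/4
c = 7
X(r) = 3/(-3 + r + r²) (X(r) = 3/(-3 + (r*r + r)) = 3/(-3 + (r² + r)) = 3/(-3 + (r + r²)) = 3/(-3 + r + r²))
Z(k) = -4 + 2*k/5 (Z(k) = -4 + k/(3 - ¼*2) = -4 + k/(3 - ½) = -4 + k/(5/2) = -4 + k*(⅖) = -4 + 2*k/5)
n = -27/53 (n = (3/(-3 + 7 + 7²))*(-9) = (3/(-3 + 7 + 49))*(-9) = (3/53)*(-9) = -27/53 ≈ -0.50943)
(Z(T)*86)*n = ((-4 + (⅖)*(-6))*86)*(-27/53) = ((-4 - 12/5)*86)*(-27/53) = -32/5*86*(-27/53) = -2752/5*(-27/53) = 74304/265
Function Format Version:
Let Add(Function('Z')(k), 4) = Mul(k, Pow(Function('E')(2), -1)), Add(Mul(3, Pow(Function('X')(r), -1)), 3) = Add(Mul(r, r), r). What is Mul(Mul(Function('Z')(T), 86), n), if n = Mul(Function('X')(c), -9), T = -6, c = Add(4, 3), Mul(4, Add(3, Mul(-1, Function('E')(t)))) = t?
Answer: Rational(74304, 265) ≈ 280.39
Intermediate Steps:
Function('E')(t) = Add(3, Mul(Rational(-1, 4), t))
c = 7
Function('X')(r) = Mul(3, Pow(Add(-3, r, Pow(r, 2)), -1)) (Function('X')(r) = Mul(3, Pow(Add(-3, Add(Mul(r, r), r)), -1)) = Mul(3, Pow(Add(-3, Add(Pow(r, 2), r)), -1)) = Mul(3, Pow(Add(-3, Add(r, Pow(r, 2))), -1)) = Mul(3, Pow(Add(-3, r, Pow(r, 2)), -1)))
Function('Z')(k) = Add(-4, Mul(Rational(2, 5), k)) (Function('Z')(k) = Add(-4, Mul(k, Pow(Add(3, Mul(Rational(-1, 4), 2)), -1))) = Add(-4, Mul(k, Pow(Add(3, Rational(-1, 2)), -1))) = Add(-4, Mul(k, Pow(Rational(5, 2), -1))) = Add(-4, Mul(k, Rational(2, 5))) = Add(-4, Mul(Rational(2, 5), k)))
n = Rational(-27, 53) (n = Mul(Mul(3, Pow(Add(-3, 7, Pow(7, 2)), -1)), -9) = Mul(Mul(3, Pow(Add(-3, 7, 49), -1)), -9) = Mul(Mul(3, Pow(53, -1)), -9) = Mul(Mul(3, Rational(1, 53)), -9) = Mul(Rational(3, 53), -9) = Rational(-27, 53) ≈ -0.50943)
Mul(Mul(Function('Z')(T), 86), n) = Mul(Mul(Add(-4, Mul(Rational(2, 5), -6)), 86), Rational(-27, 53)) = Mul(Mul(Add(-4, Rational(-12, 5)), 86), Rational(-27, 53)) = Mul(Mul(Rational(-32, 5), 86), Rational(-27, 53)) = Mul(Rational(-2752, 5), Rational(-27, 53)) = Rational(74304, 265)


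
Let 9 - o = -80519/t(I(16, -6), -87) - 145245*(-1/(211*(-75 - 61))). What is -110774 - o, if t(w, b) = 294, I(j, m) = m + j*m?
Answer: -468493895923/4218312 ≈ -1.1106e+5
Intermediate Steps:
o = 1214602435/4218312 (o = 9 - (-80519/294 - 145245*(-1/(211*(-75 - 61)))) = 9 - (-80519*1/294 - 145245/((-211*(-136)))) = 9 - (-80519/294 - 145245/28696) = 9 - 1*(-1176637627/4218312) = 9 + 1176637627/4218312 = 1214602435/4218312 ≈ 287.94)
-110774 - o = -110774 - 1*1214602435/4218312 = -110774 - 1214602435/4218312 = -468493895923/4218312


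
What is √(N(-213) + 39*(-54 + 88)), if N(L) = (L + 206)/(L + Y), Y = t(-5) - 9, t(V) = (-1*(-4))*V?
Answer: √641798/22 ≈ 36.415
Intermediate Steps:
t(V) = 4*V
Y = -29 (Y = 4*(-5) - 9 = -20 - 9 = -29)
N(L) = (206 + L)/(-29 + L) (N(L) = (L + 206)/(L - 29) = (206 + L)/(-29 + L))
√(N(-213) + 39*(-54 + 88)) = √((206 - 213)/(-29 - 213) + 39*(-54 + 88)) = √(-7/(-242) + 39*34) = √(-1/242*(-7) + 1326) = √(7/242 + 1326) = √(320899/242) = √641798/22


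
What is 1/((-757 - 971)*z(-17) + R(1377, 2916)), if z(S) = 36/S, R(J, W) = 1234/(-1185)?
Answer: 20145/73695502 ≈ 0.00027335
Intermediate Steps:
R(J, W) = -1234/1185 (R(J, W) = 1234*(-1/1185) = -1234/1185)
1/((-757 - 971)*z(-17) + R(1377, 2916)) = 1/((-757 - 971)*(36/(-17)) - 1234/1185) = 1/(-62208*(-1)/17 - 1234/1185) = 1/(-1728*(-36/17) - 1234/1185) = 1/(62208/17 - 1234/1185) = 1/(73695502/20145) = 20145/73695502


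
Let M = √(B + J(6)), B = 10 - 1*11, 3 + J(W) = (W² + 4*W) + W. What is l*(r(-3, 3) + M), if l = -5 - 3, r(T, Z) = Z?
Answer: -24 - 8*√62 ≈ -86.992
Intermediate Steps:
J(W) = -3 + W² + 5*W (J(W) = -3 + ((W² + 4*W) + W) = -3 + (W² + 5*W) = -3 + W² + 5*W)
B = -1 (B = 10 - 11 = -1)
l = -8
M = √62 (M = √(-1 + (-3 + 6² + 5*6)) = √(-1 + (-3 + 36 + 30)) = √(-1 + 63) = √62 ≈ 7.8740)
l*(r(-3, 3) + M) = -8*(3 + √62) = -24 - 8*√62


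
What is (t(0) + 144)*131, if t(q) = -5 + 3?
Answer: 18602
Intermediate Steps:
t(q) = -2
(t(0) + 144)*131 = (-2 + 144)*131 = 142*131 = 18602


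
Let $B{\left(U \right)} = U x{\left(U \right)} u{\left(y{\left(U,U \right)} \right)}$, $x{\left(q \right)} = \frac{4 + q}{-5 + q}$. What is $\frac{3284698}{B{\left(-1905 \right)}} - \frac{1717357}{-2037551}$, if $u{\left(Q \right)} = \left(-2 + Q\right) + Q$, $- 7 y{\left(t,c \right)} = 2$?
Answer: $\frac{8959387613085379}{13281835282479} \approx 674.56$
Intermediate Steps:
$y{\left(t,c \right)} = - \frac{2}{7}$ ($y{\left(t,c \right)} = \left(- \frac{1}{7}\right) 2 = - \frac{2}{7}$)
$x{\left(q \right)} = \frac{4 + q}{-5 + q}$
$u{\left(Q \right)} = -2 + 2 Q$
$B{\left(U \right)} = - \frac{18 U \left(4 + U\right)}{7 \left(-5 + U\right)}$ ($B{\left(U \right)} = U \frac{4 + U}{-5 + U} \left(-2 + 2 \left(- \frac{2}{7}\right)\right) = \frac{U \left(4 + U\right)}{-5 + U} \left(-2 - \frac{4}{7}\right) = \frac{U \left(4 + U\right)}{-5 + U} \left(- \frac{18}{7}\right) = - \frac{18 U \left(4 + U\right)}{7 \left(-5 + U\right)}$)
$\frac{3284698}{B{\left(-1905 \right)}} - \frac{1717357}{-2037551} = \frac{3284698}{\left(-18\right) \left(-1905\right) \frac{1}{-35 + 7 \left(-1905\right)} \left(4 - 1905\right)} - \frac{1717357}{-2037551} = \frac{3284698}{\left(-18\right) \left(-1905\right) \frac{1}{-35 - 13335} \left(-1901\right)} - - \frac{1717357}{2037551} = \frac{3284698}{\left(-18\right) \left(-1905\right) \frac{1}{-13370} \left(-1901\right)} + \frac{1717357}{2037551} = \frac{3284698}{\left(-18\right) \left(-1905\right) \left(- \frac{1}{13370}\right) \left(-1901\right)} + \frac{1717357}{2037551} = \frac{3284698}{\frac{6518529}{1337}} + \frac{1717357}{2037551} = 3284698 \cdot \frac{1337}{6518529} + \frac{1717357}{2037551} = \frac{4391641226}{6518529} + \frac{1717357}{2037551} = \frac{8959387613085379}{13281835282479}$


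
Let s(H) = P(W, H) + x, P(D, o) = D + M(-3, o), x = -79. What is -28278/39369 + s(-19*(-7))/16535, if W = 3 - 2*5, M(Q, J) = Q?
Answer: -157026857/216988805 ≈ -0.72366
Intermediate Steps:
W = -7 (W = 3 - 10 = -7)
P(D, o) = -3 + D (P(D, o) = D - 3 = -3 + D)
s(H) = -89 (s(H) = (-3 - 7) - 79 = -10 - 79 = -89)
-28278/39369 + s(-19*(-7))/16535 = -28278/39369 - 89/16535 = -28278*1/39369 - 89*1/16535 = -9426/13123 - 89/16535 = -157026857/216988805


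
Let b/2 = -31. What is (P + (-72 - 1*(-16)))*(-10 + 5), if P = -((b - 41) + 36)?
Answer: -55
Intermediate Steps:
b = -62 (b = 2*(-31) = -62)
P = 67 (P = -((-62 - 41) + 36) = -(-103 + 36) = -1*(-67) = 67)
(P + (-72 - 1*(-16)))*(-10 + 5) = (67 + (-72 - 1*(-16)))*(-10 + 5) = (67 + (-72 + 16))*(-5) = (67 - 56)*(-5) = 11*(-5) = -55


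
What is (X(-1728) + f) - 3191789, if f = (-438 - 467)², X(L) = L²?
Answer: 613220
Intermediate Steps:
f = 819025 (f = (-905)² = 819025)
(X(-1728) + f) - 3191789 = ((-1728)² + 819025) - 3191789 = (2985984 + 819025) - 3191789 = 3805009 - 3191789 = 613220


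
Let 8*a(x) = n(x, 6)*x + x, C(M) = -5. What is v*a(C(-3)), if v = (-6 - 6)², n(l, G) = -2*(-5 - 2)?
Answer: -1350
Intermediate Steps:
n(l, G) = 14 (n(l, G) = -2*(-7) = 14)
v = 144 (v = (-12)² = 144)
a(x) = 15*x/8 (a(x) = (14*x + x)/8 = (15*x)/8 = 15*x/8)
v*a(C(-3)) = 144*((15/8)*(-5)) = 144*(-75/8) = -1350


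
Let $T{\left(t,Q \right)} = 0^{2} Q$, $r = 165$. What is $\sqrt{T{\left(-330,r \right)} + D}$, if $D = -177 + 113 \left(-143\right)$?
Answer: $4 i \sqrt{1021} \approx 127.81 i$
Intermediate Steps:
$D = -16336$ ($D = -177 - 16159 = -16336$)
$T{\left(t,Q \right)} = 0$ ($T{\left(t,Q \right)} = 0 Q = 0$)
$\sqrt{T{\left(-330,r \right)} + D} = \sqrt{0 - 16336} = \sqrt{-16336} = 4 i \sqrt{1021}$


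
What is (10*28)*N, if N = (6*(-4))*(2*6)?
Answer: -80640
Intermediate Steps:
N = -288 (N = -24*12 = -288)
(10*28)*N = (10*28)*(-288) = 280*(-288) = -80640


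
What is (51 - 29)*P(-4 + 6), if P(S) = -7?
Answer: -154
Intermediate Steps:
(51 - 29)*P(-4 + 6) = (51 - 29)*(-7) = 22*(-7) = -154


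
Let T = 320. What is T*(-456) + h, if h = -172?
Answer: -146092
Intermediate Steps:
T*(-456) + h = 320*(-456) - 172 = -145920 - 172 = -146092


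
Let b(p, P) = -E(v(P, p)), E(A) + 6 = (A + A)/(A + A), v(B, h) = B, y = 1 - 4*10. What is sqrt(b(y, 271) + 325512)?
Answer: sqrt(325517) ≈ 570.54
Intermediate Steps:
y = -39 (y = 1 - 40 = -39)
E(A) = -5 (E(A) = -6 + (A + A)/(A + A) = -6 + (2*A)/((2*A)) = -6 + (2*A)*(1/(2*A)) = -6 + 1 = -5)
b(p, P) = 5 (b(p, P) = -1*(-5) = 5)
sqrt(b(y, 271) + 325512) = sqrt(5 + 325512) = sqrt(325517)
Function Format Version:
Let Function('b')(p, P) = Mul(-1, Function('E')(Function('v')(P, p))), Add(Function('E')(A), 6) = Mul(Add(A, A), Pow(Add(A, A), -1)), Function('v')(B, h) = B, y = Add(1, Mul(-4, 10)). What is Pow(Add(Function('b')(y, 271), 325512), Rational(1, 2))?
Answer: Pow(325517, Rational(1, 2)) ≈ 570.54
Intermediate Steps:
y = -39 (y = Add(1, -40) = -39)
Function('E')(A) = -5 (Function('E')(A) = Add(-6, Mul(Add(A, A), Pow(Add(A, A), -1))) = Add(-6, Mul(Mul(2, A), Pow(Mul(2, A), -1))) = Add(-6, Mul(Mul(2, A), Mul(Rational(1, 2), Pow(A, -1)))) = Add(-6, 1) = -5)
Function('b')(p, P) = 5 (Function('b')(p, P) = Mul(-1, -5) = 5)
Pow(Add(Function('b')(y, 271), 325512), Rational(1, 2)) = Pow(Add(5, 325512), Rational(1, 2)) = Pow(325517, Rational(1, 2))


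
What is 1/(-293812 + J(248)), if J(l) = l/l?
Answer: -1/293811 ≈ -3.4035e-6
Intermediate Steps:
J(l) = 1
1/(-293812 + J(248)) = 1/(-293812 + 1) = 1/(-293811) = -1/293811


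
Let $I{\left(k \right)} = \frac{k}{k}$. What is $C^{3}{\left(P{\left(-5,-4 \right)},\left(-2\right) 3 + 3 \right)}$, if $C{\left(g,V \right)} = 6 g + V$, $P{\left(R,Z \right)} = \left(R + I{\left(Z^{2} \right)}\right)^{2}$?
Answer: $804357$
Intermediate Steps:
$I{\left(k \right)} = 1$
$P{\left(R,Z \right)} = \left(1 + R\right)^{2}$ ($P{\left(R,Z \right)} = \left(R + 1\right)^{2} = \left(1 + R\right)^{2}$)
$C{\left(g,V \right)} = V + 6 g$
$C^{3}{\left(P{\left(-5,-4 \right)},\left(-2\right) 3 + 3 \right)} = \left(\left(\left(-2\right) 3 + 3\right) + 6 \left(1 - 5\right)^{2}\right)^{3} = \left(\left(-6 + 3\right) + 6 \left(-4\right)^{2}\right)^{3} = \left(-3 + 6 \cdot 16\right)^{3} = \left(-3 + 96\right)^{3} = 93^{3} = 804357$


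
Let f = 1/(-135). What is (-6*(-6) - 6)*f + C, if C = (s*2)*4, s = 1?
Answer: 70/9 ≈ 7.7778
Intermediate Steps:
f = -1/135 ≈ -0.0074074
C = 8 (C = (1*2)*4 = 2*4 = 8)
(-6*(-6) - 6)*f + C = (-6*(-6) - 6)*(-1/135) + 8 = (36 - 6)*(-1/135) + 8 = 30*(-1/135) + 8 = -2/9 + 8 = 70/9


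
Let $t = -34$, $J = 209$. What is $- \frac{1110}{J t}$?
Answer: $\frac{555}{3553} \approx 0.15621$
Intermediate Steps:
$- \frac{1110}{J t} = - \frac{1110}{209 \left(-34\right)} = - \frac{1110}{-7106} = \left(-1110\right) \left(- \frac{1}{7106}\right) = \frac{555}{3553}$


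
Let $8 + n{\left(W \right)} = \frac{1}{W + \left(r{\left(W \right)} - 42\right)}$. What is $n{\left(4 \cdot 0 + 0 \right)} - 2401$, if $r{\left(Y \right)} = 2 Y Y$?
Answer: $- \frac{101179}{42} \approx -2409.0$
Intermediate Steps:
$r{\left(Y \right)} = 2 Y^{2}$
$n{\left(W \right)} = -8 + \frac{1}{-42 + W + 2 W^{2}}$ ($n{\left(W \right)} = -8 + \frac{1}{W + \left(2 W^{2} - 42\right)} = -8 + \frac{1}{W + \left(-42 + 2 W^{2}\right)} = -8 + \frac{1}{-42 + W + 2 W^{2}}$)
$n{\left(4 \cdot 0 + 0 \right)} - 2401 = \frac{337 - 16 \left(4 \cdot 0 + 0\right)^{2} - 8 \left(4 \cdot 0 + 0\right)}{-42 + \left(4 \cdot 0 + 0\right) + 2 \left(4 \cdot 0 + 0\right)^{2}} - 2401 = \frac{337 - 16 \left(0 + 0\right)^{2} - 8 \left(0 + 0\right)}{-42 + \left(0 + 0\right) + 2 \left(0 + 0\right)^{2}} - 2401 = \frac{337 - 16 \cdot 0^{2} - 0}{-42 + 0 + 2 \cdot 0^{2}} - 2401 = \frac{337 - 0 + 0}{-42 + 0 + 2 \cdot 0} - 2401 = \frac{337 + 0 + 0}{-42 + 0 + 0} - 2401 = \frac{1}{-42} \cdot 337 - 2401 = \left(- \frac{1}{42}\right) 337 - 2401 = - \frac{337}{42} - 2401 = - \frac{101179}{42}$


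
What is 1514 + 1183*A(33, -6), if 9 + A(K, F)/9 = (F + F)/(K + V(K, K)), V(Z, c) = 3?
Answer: -97858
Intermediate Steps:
A(K, F) = -81 + 18*F/(3 + K) (A(K, F) = -81 + 9*((F + F)/(K + 3)) = -81 + 9*((2*F)/(3 + K)) = -81 + 9*(2*F/(3 + K)) = -81 + 18*F/(3 + K))
1514 + 1183*A(33, -6) = 1514 + 1183*(9*(-27 - 9*33 + 2*(-6))/(3 + 33)) = 1514 + 1183*(9*(-27 - 297 - 12)/36) = 1514 + 1183*(9*(1/36)*(-336)) = 1514 + 1183*(-84) = 1514 - 99372 = -97858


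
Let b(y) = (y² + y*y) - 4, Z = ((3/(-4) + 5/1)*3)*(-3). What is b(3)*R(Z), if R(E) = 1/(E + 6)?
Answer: -56/129 ≈ -0.43411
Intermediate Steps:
Z = -153/4 (Z = ((3*(-¼) + 5*1)*3)*(-3) = ((-¾ + 5)*3)*(-3) = ((17/4)*3)*(-3) = (51/4)*(-3) = -153/4 ≈ -38.250)
R(E) = 1/(6 + E)
b(y) = -4 + 2*y² (b(y) = (y² + y²) - 4 = 2*y² - 4 = -4 + 2*y²)
b(3)*R(Z) = (-4 + 2*3²)/(6 - 153/4) = (-4 + 2*9)/(-129/4) = (-4 + 18)*(-4/129) = 14*(-4/129) = -56/129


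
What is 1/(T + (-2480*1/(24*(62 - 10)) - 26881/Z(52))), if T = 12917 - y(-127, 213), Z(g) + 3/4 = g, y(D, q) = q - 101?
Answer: 15990/196333303 ≈ 8.1443e-5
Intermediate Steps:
y(D, q) = -101 + q
Z(g) = -3/4 + g
T = 12805 (T = 12917 - (-101 + 213) = 12917 - 1*112 = 12917 - 112 = 12805)
1/(T + (-2480*1/(24*(62 - 10)) - 26881/Z(52))) = 1/(12805 + (-2480*1/(24*(62 - 10)) - 26881/(-3/4 + 52))) = 1/(12805 + (-2480/(52*24) - 26881/205/4)) = 1/(12805 + (-2480/1248 - 26881*4/205)) = 1/(12805 + (-2480*1/1248 - 107524/205)) = 1/(12805 + (-155/78 - 107524/205)) = 1/(12805 - 8418647/15990) = 1/(196333303/15990) = 15990/196333303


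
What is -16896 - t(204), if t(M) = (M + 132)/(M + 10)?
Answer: -1808040/107 ≈ -16898.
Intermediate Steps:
t(M) = (132 + M)/(10 + M)
-16896 - t(204) = -16896 - (132 + 204)/(10 + 204) = -16896 - 336/214 = -16896 - 1*168/107 = -16896 - 168/107 = -1808040/107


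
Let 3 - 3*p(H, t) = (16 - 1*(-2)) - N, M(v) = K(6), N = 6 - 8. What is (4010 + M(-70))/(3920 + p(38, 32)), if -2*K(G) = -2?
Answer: 12033/11743 ≈ 1.0247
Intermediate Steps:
K(G) = 1 (K(G) = -½*(-2) = 1)
N = -2
M(v) = 1
p(H, t) = -17/3 (p(H, t) = 1 - ((16 - 1*(-2)) - 1*(-2))/3 = 1 - ((16 + 2) + 2)/3 = 1 - (18 + 2)/3 = 1 - ⅓*20 = 1 - 20/3 = -17/3)
(4010 + M(-70))/(3920 + p(38, 32)) = (4010 + 1)/(3920 - 17/3) = 4011/(11743/3) = 4011*(3/11743) = 12033/11743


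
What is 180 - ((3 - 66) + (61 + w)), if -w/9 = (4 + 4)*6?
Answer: 614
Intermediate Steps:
w = -432 (w = -9*(4 + 4)*6 = -72*6 = -9*48 = -432)
180 - ((3 - 66) + (61 + w)) = 180 - ((3 - 66) + (61 - 432)) = 180 - (-63 - 371) = 180 - 1*(-434) = 180 + 434 = 614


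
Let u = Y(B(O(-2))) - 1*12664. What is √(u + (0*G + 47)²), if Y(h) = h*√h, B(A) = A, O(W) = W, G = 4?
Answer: √(-10455 - 2*I*√2) ≈ 0.014 - 102.25*I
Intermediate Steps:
Y(h) = h^(3/2)
u = -12664 - 2*I*√2 (u = (-2)^(3/2) - 1*12664 = -2*I*√2 - 12664 = -12664 - 2*I*√2 ≈ -12664.0 - 2.8284*I)
√(u + (0*G + 47)²) = √((-12664 - 2*I*√2) + (0*4 + 47)²) = √((-12664 - 2*I*√2) + (0 + 47)²) = √((-12664 - 2*I*√2) + 47²) = √((-12664 - 2*I*√2) + 2209) = √(-10455 - 2*I*√2)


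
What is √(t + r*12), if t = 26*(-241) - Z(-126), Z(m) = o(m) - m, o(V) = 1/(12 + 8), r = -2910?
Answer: 13*I*√24445/10 ≈ 203.25*I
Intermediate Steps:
o(V) = 1/20
Z(m) = 1/20 - m
t = -127841/20 (t = 26*(-241) - (1/20 - 1*(-126)) = -6266 - (1/20 + 126) = -6266 - 1*2521/20 = -6266 - 2521/20 = -127841/20 ≈ -6392.0)
√(t + r*12) = √(-127841/20 - 2910*12) = √(-127841/20 - 34920) = √(-826241/20) = 13*I*√24445/10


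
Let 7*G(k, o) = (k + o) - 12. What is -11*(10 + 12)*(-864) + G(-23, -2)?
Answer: 1463579/7 ≈ 2.0908e+5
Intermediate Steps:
G(k, o) = -12/7 + k/7 + o/7 (G(k, o) = ((k + o) - 12)/7 = (-12 + k + o)/7 = -12/7 + k/7 + o/7)
-11*(10 + 12)*(-864) + G(-23, -2) = -11*(10 + 12)*(-864) + (-12/7 + (1/7)*(-23) + (1/7)*(-2)) = -11*22*(-864) + (-12/7 - 23/7 - 2/7) = -242*(-864) - 37/7 = 209088 - 37/7 = 1463579/7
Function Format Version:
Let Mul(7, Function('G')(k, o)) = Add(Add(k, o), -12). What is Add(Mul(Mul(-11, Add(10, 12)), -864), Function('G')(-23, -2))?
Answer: Rational(1463579, 7) ≈ 2.0908e+5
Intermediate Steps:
Function('G')(k, o) = Add(Rational(-12, 7), Mul(Rational(1, 7), k), Mul(Rational(1, 7), o)) (Function('G')(k, o) = Mul(Rational(1, 7), Add(Add(k, o), -12)) = Mul(Rational(1, 7), Add(-12, k, o)) = Add(Rational(-12, 7), Mul(Rational(1, 7), k), Mul(Rational(1, 7), o)))
Add(Mul(Mul(-11, Add(10, 12)), -864), Function('G')(-23, -2)) = Add(Mul(Mul(-11, Add(10, 12)), -864), Add(Rational(-12, 7), Mul(Rational(1, 7), -23), Mul(Rational(1, 7), -2))) = Add(Mul(Mul(-11, 22), -864), Add(Rational(-12, 7), Rational(-23, 7), Rational(-2, 7))) = Add(Mul(-242, -864), Rational(-37, 7)) = Add(209088, Rational(-37, 7)) = Rational(1463579, 7)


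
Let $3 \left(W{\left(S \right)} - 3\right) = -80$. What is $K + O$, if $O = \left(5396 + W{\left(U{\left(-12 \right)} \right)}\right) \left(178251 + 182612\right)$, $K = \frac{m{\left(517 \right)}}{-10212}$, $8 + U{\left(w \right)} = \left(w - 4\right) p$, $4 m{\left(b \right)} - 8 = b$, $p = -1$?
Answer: $\frac{79191050468611}{40848} \approx 1.9387 \cdot 10^{9}$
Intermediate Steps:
$m{\left(b \right)} = 2 + \frac{b}{4}$
$U{\left(w \right)} = -4 - w$ ($U{\left(w \right)} = -8 + \left(w - 4\right) \left(-1\right) = -8 + \left(-4 + w\right) \left(-1\right) = -8 - \left(-4 + w\right) = -4 - w$)
$K = - \frac{175}{13616}$ ($K = \frac{2 + \frac{1}{4} \cdot 517}{-10212} = \left(2 + \frac{517}{4}\right) \left(- \frac{1}{10212}\right) = \frac{525}{4} \left(- \frac{1}{10212}\right) = - \frac{175}{13616} \approx -0.012853$)
$W{\left(S \right)} = - \frac{71}{3}$ ($W{\left(S \right)} = 3 + \frac{1}{3} \left(-80\right) = 3 - \frac{80}{3} = - \frac{71}{3}$)
$O = \frac{5816028971}{3}$ ($O = \left(5396 - \frac{71}{3}\right) \left(178251 + 182612\right) = \frac{16117}{3} \cdot 360863 = \frac{5816028971}{3} \approx 1.9387 \cdot 10^{9}$)
$K + O = - \frac{175}{13616} + \frac{5816028971}{3} = \frac{79191050468611}{40848}$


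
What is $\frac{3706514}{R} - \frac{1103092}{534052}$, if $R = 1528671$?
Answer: $\frac{73301615999}{204097451223} \approx 0.35915$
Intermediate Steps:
$\frac{3706514}{R} - \frac{1103092}{534052} = \frac{3706514}{1528671} - \frac{1103092}{534052} = 3706514 \cdot \frac{1}{1528671} - \frac{275773}{133513} = \frac{3706514}{1528671} - \frac{275773}{133513} = \frac{73301615999}{204097451223}$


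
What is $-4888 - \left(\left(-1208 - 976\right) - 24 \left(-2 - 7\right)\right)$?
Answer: $-2920$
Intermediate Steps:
$-4888 - \left(\left(-1208 - 976\right) - 24 \left(-2 - 7\right)\right) = -4888 - \left(-2184 - 24 \left(-9\right)\right) = -4888 - \left(-2184 - -216\right) = -4888 - \left(-2184 + 216\right) = -4888 - -1968 = -4888 + 1968 = -2920$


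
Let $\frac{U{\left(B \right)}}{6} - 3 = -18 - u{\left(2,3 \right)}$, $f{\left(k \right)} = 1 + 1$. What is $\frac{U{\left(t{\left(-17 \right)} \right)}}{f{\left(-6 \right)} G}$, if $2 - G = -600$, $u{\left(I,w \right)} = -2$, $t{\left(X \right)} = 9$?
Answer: $- \frac{39}{602} \approx -0.064784$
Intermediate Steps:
$G = 602$ ($G = 2 - -600 = 2 + 600 = 602$)
$f{\left(k \right)} = 2$
$U{\left(B \right)} = -78$ ($U{\left(B \right)} = 18 + 6 \left(-18 - -2\right) = 18 + 6 \left(-18 + 2\right) = 18 + 6 \left(-16\right) = 18 - 96 = -78$)
$\frac{U{\left(t{\left(-17 \right)} \right)}}{f{\left(-6 \right)} G} = - \frac{78}{2 \cdot 602} = - \frac{78}{1204} = \left(-78\right) \frac{1}{1204} = - \frac{39}{602}$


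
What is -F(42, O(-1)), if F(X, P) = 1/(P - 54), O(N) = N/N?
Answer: 1/53 ≈ 0.018868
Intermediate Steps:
O(N) = 1
F(X, P) = 1/(-54 + P)
-F(42, O(-1)) = -1/(-54 + 1) = -1/(-53) = -1*(-1/53) = 1/53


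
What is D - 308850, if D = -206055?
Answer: -514905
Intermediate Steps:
D - 308850 = -206055 - 308850 = -514905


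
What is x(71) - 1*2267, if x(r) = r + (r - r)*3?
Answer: -2196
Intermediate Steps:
x(r) = r (x(r) = r + 0*3 = r + 0 = r)
x(71) - 1*2267 = 71 - 1*2267 = 71 - 2267 = -2196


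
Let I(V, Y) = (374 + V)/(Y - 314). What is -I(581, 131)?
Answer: 955/183 ≈ 5.2186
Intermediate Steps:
I(V, Y) = (374 + V)/(-314 + Y)
-I(581, 131) = -(374 + 581)/(-314 + 131) = -955/(-183) = -(-1)*955/183 = -1*(-955/183) = 955/183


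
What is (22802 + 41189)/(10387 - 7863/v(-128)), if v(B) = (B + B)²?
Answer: 4193714176/680714569 ≈ 6.1608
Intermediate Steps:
v(B) = 4*B² (v(B) = (2*B)² = 4*B²)
(22802 + 41189)/(10387 - 7863/v(-128)) = (22802 + 41189)/(10387 - 7863/(4*(-128)²)) = 63991/(10387 - 7863/(4*16384)) = 63991/(10387 - 7863/65536) = 63991/(680714569/65536) = 63991*(65536/680714569) = 4193714176/680714569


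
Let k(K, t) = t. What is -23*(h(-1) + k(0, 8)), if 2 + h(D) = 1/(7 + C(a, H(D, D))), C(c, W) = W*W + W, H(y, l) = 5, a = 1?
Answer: -5129/37 ≈ -138.62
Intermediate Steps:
C(c, W) = W + W² (C(c, W) = W² + W = W + W²)
h(D) = -73/37 (h(D) = -2 + 1/(7 + 5*(1 + 5)) = -2 + 1/(7 + 5*6) = -2 + 1/(7 + 30) = -2 + 1/37 = -73/37)
-23*(h(-1) + k(0, 8)) = -23*(-73/37 + 8) = -23*223/37 = -5129/37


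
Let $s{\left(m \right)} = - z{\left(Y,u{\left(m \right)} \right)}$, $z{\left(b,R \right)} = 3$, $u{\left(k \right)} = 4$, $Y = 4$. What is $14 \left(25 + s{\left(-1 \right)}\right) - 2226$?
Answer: $-1918$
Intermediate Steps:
$s{\left(m \right)} = -3$ ($s{\left(m \right)} = \left(-1\right) 3 = -3$)
$14 \left(25 + s{\left(-1 \right)}\right) - 2226 = 14 \left(25 - 3\right) - 2226 = 14 \cdot 22 - 2226 = 308 - 2226 = -1918$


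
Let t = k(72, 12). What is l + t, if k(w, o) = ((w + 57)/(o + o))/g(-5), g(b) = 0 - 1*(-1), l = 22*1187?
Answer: 208955/8 ≈ 26119.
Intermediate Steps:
l = 26114
g(b) = 1 (g(b) = 0 + 1 = 1)
k(w, o) = (57 + w)/(2*o) (k(w, o) = ((w + 57)/(o + o))/1 = ((57 + w)/((2*o)))*1 = ((57 + w)*(1/(2*o)))*1 = ((57 + w)/(2*o))*1 = (57 + w)/(2*o))
t = 43/8 (t = (1/2)*(57 + 72)/12 = (1/2)*(1/12)*129 = 43/8 ≈ 5.3750)
l + t = 26114 + 43/8 = 208955/8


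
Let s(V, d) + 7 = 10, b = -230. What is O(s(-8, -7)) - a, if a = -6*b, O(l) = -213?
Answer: -1593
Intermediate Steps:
s(V, d) = 3 (s(V, d) = -7 + 10 = 3)
a = 1380 (a = -6*(-230) = 1380)
O(s(-8, -7)) - a = -213 - 1*1380 = -213 - 1380 = -1593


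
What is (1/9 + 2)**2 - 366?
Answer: -29285/81 ≈ -361.54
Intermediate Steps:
(1/9 + 2)**2 - 366 = (19/9)**2 - 366 = 361/81 - 366 = -29285/81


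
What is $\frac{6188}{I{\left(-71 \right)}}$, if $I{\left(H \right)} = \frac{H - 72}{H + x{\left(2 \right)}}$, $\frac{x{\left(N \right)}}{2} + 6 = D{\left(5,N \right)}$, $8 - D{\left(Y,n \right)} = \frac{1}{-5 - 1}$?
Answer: $\frac{95200}{33} \approx 2884.8$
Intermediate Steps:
$D{\left(Y,n \right)} = \frac{49}{6}$ ($D{\left(Y,n \right)} = 8 - \frac{1}{-5 - 1} = 8 - \frac{1}{-6} = 8 - - \frac{1}{6} = 8 + \frac{1}{6} = \frac{49}{6}$)
$x{\left(N \right)} = \frac{13}{3}$ ($x{\left(N \right)} = -12 + 2 \cdot \frac{49}{6} = -12 + \frac{49}{3} = \frac{13}{3}$)
$I{\left(H \right)} = \frac{-72 + H}{\frac{13}{3} + H}$ ($I{\left(H \right)} = \frac{H - 72}{H + \frac{13}{3}} = \frac{-72 + H}{\frac{13}{3} + H}$)
$\frac{6188}{I{\left(-71 \right)}} = \frac{6188}{3 \frac{1}{13 + 3 \left(-71\right)} \left(-72 - 71\right)} = \frac{6188}{3 \frac{1}{13 - 213} \left(-143\right)} = \frac{6188}{3 \frac{1}{-200} \left(-143\right)} = \frac{6188}{3 \left(- \frac{1}{200}\right) \left(-143\right)} = \frac{6188}{\frac{429}{200}} = 6188 \cdot \frac{200}{429} = \frac{95200}{33}$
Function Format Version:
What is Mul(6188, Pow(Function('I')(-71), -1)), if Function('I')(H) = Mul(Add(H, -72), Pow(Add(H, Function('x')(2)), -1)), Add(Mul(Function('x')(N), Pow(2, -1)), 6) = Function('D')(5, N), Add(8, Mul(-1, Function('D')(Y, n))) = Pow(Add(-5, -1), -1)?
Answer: Rational(95200, 33) ≈ 2884.8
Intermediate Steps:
Function('D')(Y, n) = Rational(49, 6) (Function('D')(Y, n) = Add(8, Mul(-1, Pow(Add(-5, -1), -1))) = Add(8, Mul(-1, Pow(-6, -1))) = Add(8, Mul(-1, Rational(-1, 6))) = Add(8, Rational(1, 6)) = Rational(49, 6))
Function('x')(N) = Rational(13, 3) (Function('x')(N) = Add(-12, Mul(2, Rational(49, 6))) = Add(-12, Rational(49, 3)) = Rational(13, 3))
Function('I')(H) = Mul(Pow(Add(Rational(13, 3), H), -1), Add(-72, H)) (Function('I')(H) = Mul(Add(H, -72), Pow(Add(H, Rational(13, 3)), -1)) = Mul(Add(-72, H), Pow(Add(Rational(13, 3), H), -1)) = Mul(Pow(Add(Rational(13, 3), H), -1), Add(-72, H)))
Mul(6188, Pow(Function('I')(-71), -1)) = Mul(6188, Pow(Mul(3, Pow(Add(13, Mul(3, -71)), -1), Add(-72, -71)), -1)) = Mul(6188, Pow(Mul(3, Pow(Add(13, -213), -1), -143), -1)) = Mul(6188, Pow(Mul(3, Pow(-200, -1), -143), -1)) = Mul(6188, Pow(Mul(3, Rational(-1, 200), -143), -1)) = Mul(6188, Pow(Rational(429, 200), -1)) = Mul(6188, Rational(200, 429)) = Rational(95200, 33)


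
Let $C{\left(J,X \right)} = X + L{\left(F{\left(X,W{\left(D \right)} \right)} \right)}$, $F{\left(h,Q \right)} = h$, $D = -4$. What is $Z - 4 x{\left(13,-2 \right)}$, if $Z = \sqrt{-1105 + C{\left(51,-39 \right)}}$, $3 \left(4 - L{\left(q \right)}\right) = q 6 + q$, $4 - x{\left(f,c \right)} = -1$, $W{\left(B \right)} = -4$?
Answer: $-20 + i \sqrt{1049} \approx -20.0 + 32.388 i$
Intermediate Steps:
$x{\left(f,c \right)} = 5$ ($x{\left(f,c \right)} = 4 - -1 = 4 + 1 = 5$)
$L{\left(q \right)} = 4 - \frac{7 q}{3}$ ($L{\left(q \right)} = 4 - \frac{q 6 + q}{3} = 4 - \frac{6 q + q}{3} = 4 - \frac{7 q}{3}$)
$C{\left(J,X \right)} = 4 - \frac{4 X}{3}$ ($C{\left(J,X \right)} = X - \left(-4 + \frac{7 X}{3}\right) = 4 - \frac{4 X}{3}$)
$Z = i \sqrt{1049}$ ($Z = \sqrt{-1105 + \left(4 - -52\right)} = \sqrt{-1105 + \left(4 + 52\right)} = \sqrt{-1105 + 56} = \sqrt{-1049} = i \sqrt{1049} \approx 32.388 i$)
$Z - 4 x{\left(13,-2 \right)} = i \sqrt{1049} - 4 \cdot 5 = i \sqrt{1049} - 20 = -20 + i \sqrt{1049}$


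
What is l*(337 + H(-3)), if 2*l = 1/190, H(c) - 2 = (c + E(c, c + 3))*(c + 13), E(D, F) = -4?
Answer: 269/380 ≈ 0.70789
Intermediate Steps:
H(c) = 2 + (-4 + c)*(13 + c) (H(c) = 2 + (c - 4)*(c + 13) = 2 + (-4 + c)*(13 + c))
l = 1/380 (l = (1/2)/190 = (1/2)*(1/190) = 1/380 ≈ 0.0026316)
l*(337 + H(-3)) = (337 + (-50 + (-3)**2 + 9*(-3)))/380 = (337 + (-50 + 9 - 27))/380 = (337 - 68)/380 = (1/380)*269 = 269/380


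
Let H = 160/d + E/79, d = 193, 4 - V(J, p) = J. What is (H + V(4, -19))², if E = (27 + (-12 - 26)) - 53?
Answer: 82944/232471009 ≈ 0.00035679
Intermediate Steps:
V(J, p) = 4 - J
E = -64 (E = (27 - 38) - 53 = -11 - 53 = -64)
H = 288/15247 (H = 160/193 - 64/79 = 288/15247 ≈ 0.018889)
(H + V(4, -19))² = (288/15247 + (4 - 1*4))² = (288/15247 + (4 - 4))² = (288/15247 + 0)² = (288/15247)² = 82944/232471009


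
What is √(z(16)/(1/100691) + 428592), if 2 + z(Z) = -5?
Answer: I*√276245 ≈ 525.59*I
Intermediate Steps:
z(Z) = -7 (z(Z) = -2 - 5 = -7)
√(z(16)/(1/100691) + 428592) = √(-7/(1/100691) + 428592) = √(-7/1/100691 + 428592) = √(-7*100691 + 428592) = √(-704837 + 428592) = √(-276245) = I*√276245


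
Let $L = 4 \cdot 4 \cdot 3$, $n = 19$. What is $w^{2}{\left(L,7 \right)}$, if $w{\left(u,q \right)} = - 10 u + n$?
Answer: $212521$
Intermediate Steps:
$L = 48$ ($L = 16 \cdot 3 = 48$)
$w{\left(u,q \right)} = 19 - 10 u$ ($w{\left(u,q \right)} = - 10 u + 19 = 19 - 10 u$)
$w^{2}{\left(L,7 \right)} = \left(19 - 480\right)^{2} = \left(-461\right)^{2} = 212521$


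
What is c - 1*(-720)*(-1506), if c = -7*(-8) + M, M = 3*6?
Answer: -1084246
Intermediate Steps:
M = 18
c = 74 (c = -7*(-8) + 18 = 56 + 18 = 74)
c - 1*(-720)*(-1506) = 74 - 1*(-720)*(-1506) = 74 + 720*(-1506) = 74 - 1084320 = -1084246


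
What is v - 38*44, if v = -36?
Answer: -1708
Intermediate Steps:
v - 38*44 = -36 - 38*44 = -36 - 1672 = -1708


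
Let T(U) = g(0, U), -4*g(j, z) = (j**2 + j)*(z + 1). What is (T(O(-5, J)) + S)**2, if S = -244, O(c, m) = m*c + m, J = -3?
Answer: 59536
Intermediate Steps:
O(c, m) = m + c*m (O(c, m) = c*m + m = m + c*m)
g(j, z) = -(1 + z)*(j + j**2)/4 (g(j, z) = -(j**2 + j)*(z + 1)/4 = -(j + j**2)*(1 + z)/4 = -(1 + z)*(j + j**2)/4)
T(U) = 0 (T(U) = -1/4*0*(1 + 0 + U + 0*U) = -1/4*0*(1 + 0 + U + 0) = -1/4*0*(1 + U) = 0)
(T(O(-5, J)) + S)**2 = (0 - 244)**2 = (-244)**2 = 59536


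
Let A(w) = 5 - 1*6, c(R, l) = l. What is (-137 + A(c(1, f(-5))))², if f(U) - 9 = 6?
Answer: 19044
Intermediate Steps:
f(U) = 15 (f(U) = 9 + 6 = 15)
A(w) = -1 (A(w) = 5 - 6 = -1)
(-137 + A(c(1, f(-5))))² = (-137 - 1)² = (-138)² = 19044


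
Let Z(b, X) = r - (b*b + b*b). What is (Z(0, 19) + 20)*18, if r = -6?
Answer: 252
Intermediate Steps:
Z(b, X) = -6 - 2*b² (Z(b, X) = -6 - (b*b + b*b) = -6 - (b² + b²) = -6 - 2*b²)
(Z(0, 19) + 20)*18 = ((-6 - 2*0²) + 20)*18 = ((-6 - 2*0) + 20)*18 = ((-6 + 0) + 20)*18 = (-6 + 20)*18 = 14*18 = 252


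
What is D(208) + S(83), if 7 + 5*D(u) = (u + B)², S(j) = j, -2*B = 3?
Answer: 172201/20 ≈ 8610.0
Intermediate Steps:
B = -3/2 (B = -½*3 = -3/2 ≈ -1.5000)
D(u) = -7/5 + (-3/2 + u)²/5 (D(u) = -7/5 + (u - 3/2)²/5 = -7/5 + (-3/2 + u)²/5)
D(208) + S(83) = (-7/5 + (-3 + 2*208)²/20) + 83 = (-7/5 + (-3 + 416)²/20) + 83 = (-7/5 + (1/20)*413²) + 83 = (-7/5 + (1/20)*170569) + 83 = (-7/5 + 170569/20) + 83 = 170541/20 + 83 = 172201/20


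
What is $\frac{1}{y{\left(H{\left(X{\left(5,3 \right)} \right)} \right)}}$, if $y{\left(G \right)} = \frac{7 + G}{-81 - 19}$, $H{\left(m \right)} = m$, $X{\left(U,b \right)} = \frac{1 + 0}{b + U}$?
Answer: $- \frac{800}{57} \approx -14.035$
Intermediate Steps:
$X{\left(U,b \right)} = \frac{1}{U + b}$ ($X{\left(U,b \right)} = 1 \frac{1}{U + b} = \frac{1}{U + b}$)
$y{\left(G \right)} = - \frac{7}{100} - \frac{G}{100}$ ($y{\left(G \right)} = \frac{7 + G}{-100} = \left(7 + G\right) \left(- \frac{1}{100}\right) = - \frac{7}{100} - \frac{G}{100}$)
$\frac{1}{y{\left(H{\left(X{\left(5,3 \right)} \right)} \right)}} = \frac{1}{- \frac{7}{100} - \frac{1}{100 \left(5 + 3\right)}} = \frac{1}{- \frac{7}{100} - \frac{1}{100 \cdot 8}} = \frac{1}{- \frac{7}{100} - \frac{1}{800}} = \frac{1}{- \frac{57}{800}} = - \frac{800}{57}$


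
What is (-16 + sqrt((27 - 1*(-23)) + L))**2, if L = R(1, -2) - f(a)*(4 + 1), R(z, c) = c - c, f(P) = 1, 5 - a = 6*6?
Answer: 301 - 96*sqrt(5) ≈ 86.338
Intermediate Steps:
a = -31 (a = 5 - 6*6 = 5 - 1*36 = 5 - 36 = -31)
R(z, c) = 0
L = -5 (L = 0 - (4 + 1) = 0 - 5 = -5)
(-16 + sqrt((27 - 1*(-23)) + L))**2 = (-16 + sqrt((27 - 1*(-23)) - 5))**2 = (-16 + sqrt((27 + 23) - 5))**2 = (-16 + sqrt(50 - 5))**2 = (-16 + sqrt(45))**2 = (-16 + 3*sqrt(5))**2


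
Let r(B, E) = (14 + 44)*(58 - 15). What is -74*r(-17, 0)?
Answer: -184556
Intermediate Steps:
r(B, E) = 2494 (r(B, E) = 58*43 = 2494)
-74*r(-17, 0) = -74*2494 = -184556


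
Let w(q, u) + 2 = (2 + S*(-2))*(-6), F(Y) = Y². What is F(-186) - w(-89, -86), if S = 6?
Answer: 34538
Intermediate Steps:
w(q, u) = 58 (w(q, u) = -2 + (2 + 6*(-2))*(-6) = -2 + (2 - 12)*(-6) = -2 - 10*(-6) = -2 + 60 = 58)
F(-186) - w(-89, -86) = (-186)² - 1*58 = 34596 - 58 = 34538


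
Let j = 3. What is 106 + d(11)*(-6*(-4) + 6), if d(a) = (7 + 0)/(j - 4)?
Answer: -104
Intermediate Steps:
d(a) = -7 (d(a) = (7 + 0)/(3 - 4) = 7/(-1) = 7*(-1) = -7)
106 + d(11)*(-6*(-4) + 6) = 106 - 7*(-6*(-4) + 6) = 106 - 7*(24 + 6) = 106 - 7*30 = 106 - 210 = -104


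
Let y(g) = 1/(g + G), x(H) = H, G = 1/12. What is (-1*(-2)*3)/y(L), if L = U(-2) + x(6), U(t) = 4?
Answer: 121/2 ≈ 60.500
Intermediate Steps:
G = 1/12 ≈ 0.083333
L = 10 (L = 4 + 6 = 10)
y(g) = 1/(1/12 + g) (y(g) = 1/(g + 1/12) = 1/(1/12 + g))
(-1*(-2)*3)/y(L) = (-1*(-2)*3)/((12/(1 + 12*10))) = (2*3)/((12/(1 + 120))) = 6/((12/121)) = 6/((12*(1/121))) = 6/(12/121) = 6*(121/12) = 121/2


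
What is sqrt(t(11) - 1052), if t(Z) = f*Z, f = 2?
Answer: I*sqrt(1030) ≈ 32.094*I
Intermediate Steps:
t(Z) = 2*Z
sqrt(t(11) - 1052) = sqrt(2*11 - 1052) = sqrt(22 - 1052) = sqrt(-1030) = I*sqrt(1030)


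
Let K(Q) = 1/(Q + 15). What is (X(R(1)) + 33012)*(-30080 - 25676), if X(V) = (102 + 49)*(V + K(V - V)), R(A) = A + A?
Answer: -27870249916/15 ≈ -1.8580e+9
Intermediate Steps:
R(A) = 2*A
K(Q) = 1/(15 + Q)
X(V) = 151/15 + 151*V (X(V) = (102 + 49)*(V + 1/(15 + (V - V))) = 151*(V + 1/(15 + 0)) = 151*(V + 1/15) = 151*(1/15 + V) = 151/15 + 151*V)
(X(R(1)) + 33012)*(-30080 - 25676) = ((151/15 + 151*(2*1)) + 33012)*(-30080 - 25676) = ((151/15 + 151*2) + 33012)*(-55756) = ((151/15 + 302) + 33012)*(-55756) = (4681/15 + 33012)*(-55756) = (499861/15)*(-55756) = -27870249916/15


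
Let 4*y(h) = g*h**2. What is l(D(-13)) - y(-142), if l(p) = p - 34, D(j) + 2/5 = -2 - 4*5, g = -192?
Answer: 4839078/5 ≈ 9.6782e+5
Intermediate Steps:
D(j) = -112/5 (D(j) = -2/5 + (-2 - 4*5) = -2/5 + (-2 - 20) = -2/5 - 22 = -112/5)
l(p) = -34 + p
y(h) = -48*h**2 (y(h) = (-192*h**2)/4 = -48*h**2)
l(D(-13)) - y(-142) = (-34 - 112/5) - (-48)*(-142)**2 = -282/5 - (-48)*20164 = -282/5 - 1*(-967872) = -282/5 + 967872 = 4839078/5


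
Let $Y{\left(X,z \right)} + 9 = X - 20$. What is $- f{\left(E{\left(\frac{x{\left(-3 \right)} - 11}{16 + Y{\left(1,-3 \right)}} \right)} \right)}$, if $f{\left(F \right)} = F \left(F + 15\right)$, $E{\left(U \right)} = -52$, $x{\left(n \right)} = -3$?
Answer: $-1924$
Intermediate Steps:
$Y{\left(X,z \right)} = -29 + X$ ($Y{\left(X,z \right)} = -9 + \left(X - 20\right) = -9 + \left(-20 + X\right) = -29 + X$)
$f{\left(F \right)} = F \left(15 + F\right)$
$- f{\left(E{\left(\frac{x{\left(-3 \right)} - 11}{16 + Y{\left(1,-3 \right)}} \right)} \right)} = - \left(-52\right) \left(15 - 52\right) = - \left(-52\right) \left(-37\right) = \left(-1\right) 1924 = -1924$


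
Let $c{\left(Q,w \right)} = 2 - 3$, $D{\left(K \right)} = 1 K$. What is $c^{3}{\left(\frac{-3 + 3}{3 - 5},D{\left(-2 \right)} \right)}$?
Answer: $-1$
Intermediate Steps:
$D{\left(K \right)} = K$
$c{\left(Q,w \right)} = -1$
$c^{3}{\left(\frac{-3 + 3}{3 - 5},D{\left(-2 \right)} \right)} = \left(-1\right)^{3} = -1$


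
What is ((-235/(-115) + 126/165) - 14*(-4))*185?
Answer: 2752467/253 ≈ 10879.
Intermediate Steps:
((-235/(-115) + 126/165) - 14*(-4))*185 = ((-235*(-1/115) + 126*(1/165)) + 56)*185 = ((47/23 + 42/55) + 56)*185 = (3551/1265 + 56)*185 = (74391/1265)*185 = 2752467/253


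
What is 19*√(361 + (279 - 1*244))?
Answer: 114*√11 ≈ 378.10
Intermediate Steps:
19*√(361 + (279 - 1*244)) = 19*√(361 + (279 - 244)) = 19*√(361 + 35) = 19*√396 = 19*(6*√11) = 114*√11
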